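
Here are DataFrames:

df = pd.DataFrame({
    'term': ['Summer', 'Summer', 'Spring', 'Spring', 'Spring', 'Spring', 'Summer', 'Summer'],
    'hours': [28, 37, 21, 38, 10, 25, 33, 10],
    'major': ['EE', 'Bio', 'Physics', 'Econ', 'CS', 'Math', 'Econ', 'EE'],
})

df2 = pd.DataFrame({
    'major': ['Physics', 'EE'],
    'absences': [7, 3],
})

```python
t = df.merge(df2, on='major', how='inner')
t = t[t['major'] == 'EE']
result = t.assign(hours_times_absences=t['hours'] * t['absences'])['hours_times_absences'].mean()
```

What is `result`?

57.0

merge on 'major' (how='inner') → 3 rows:
     term  hours    major  absences
0  Summer     28       EE         3
1  Spring     21  Physics         7
2  Summer     10       EE         3
filter rows where major == 'EE':
     term  hours major  absences
0  Summer     28    EE         3
2  Summer     10    EE         3
add column hours_times_absences = t['hours'] * t['absences']:
     term  hours major  absences  hours_times_absences
0  Summer     28    EE         3                    84
2  Summer     10    EE         3                    30
mean of column 'hours_times_absences' → 57.0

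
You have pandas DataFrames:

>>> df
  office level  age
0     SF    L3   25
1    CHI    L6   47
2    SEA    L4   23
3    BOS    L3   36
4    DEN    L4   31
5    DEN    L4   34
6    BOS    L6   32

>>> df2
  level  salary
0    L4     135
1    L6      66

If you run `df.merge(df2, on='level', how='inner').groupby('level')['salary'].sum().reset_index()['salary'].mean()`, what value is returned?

merge on 'level' (how='inner') → 5 rows:
  office level  age  salary
0    CHI    L6   47      66
1    SEA    L4   23     135
2    DEN    L4   31     135
3    DEN    L4   34     135
4    BOS    L6   32      66
group by level, sum of salary:
level
L4    405
L6    132
Name: salary, dtype: int64
reset_index():
  level  salary
0    L4     405
1    L6     132
Taking the mean of column 'salary' gives 268.5.

268.5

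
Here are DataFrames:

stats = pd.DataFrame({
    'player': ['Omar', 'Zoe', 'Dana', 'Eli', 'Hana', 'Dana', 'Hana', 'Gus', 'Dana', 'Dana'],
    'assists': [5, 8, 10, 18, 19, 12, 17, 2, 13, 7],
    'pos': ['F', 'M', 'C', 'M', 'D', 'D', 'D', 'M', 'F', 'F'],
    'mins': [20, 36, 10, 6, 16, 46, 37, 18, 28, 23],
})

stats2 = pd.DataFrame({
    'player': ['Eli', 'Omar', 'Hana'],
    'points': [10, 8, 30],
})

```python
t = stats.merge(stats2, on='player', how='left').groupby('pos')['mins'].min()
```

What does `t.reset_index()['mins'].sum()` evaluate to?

merge on 'player' (how='left') → 10 rows:
  player  assists pos  mins  points
0   Omar        5   F    20     8.0
1    Zoe        8   M    36     NaN
2   Dana       10   C    10     NaN
3    Eli       18   M     6    10.0
4   Hana       19   D    16    30.0
5   Dana       12   D    46     NaN
6   Hana       17   D    37    30.0
7    Gus        2   M    18     NaN
8   Dana       13   F    28     NaN
9   Dana        7   F    23     NaN
group by pos, min of mins:
pos
C    10
D    16
F    20
M     6
Name: mins, dtype: int64
reset_index():
  pos  mins
0   C    10
1   D    16
2   F    20
3   M     6
Then the sum of column 'mins': 52

52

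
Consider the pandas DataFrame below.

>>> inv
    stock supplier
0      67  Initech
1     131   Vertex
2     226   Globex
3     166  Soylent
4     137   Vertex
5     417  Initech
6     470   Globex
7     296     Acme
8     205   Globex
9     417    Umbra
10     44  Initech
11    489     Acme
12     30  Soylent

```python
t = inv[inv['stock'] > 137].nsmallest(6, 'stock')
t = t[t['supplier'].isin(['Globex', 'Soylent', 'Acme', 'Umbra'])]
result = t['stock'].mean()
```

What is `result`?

262.0

filter rows where stock > 137:
    stock supplier
2     226   Globex
3     166  Soylent
5     417  Initech
6     470   Globex
7     296     Acme
8     205   Globex
9     417    Umbra
11    489     Acme
take 6 rows with smallest stock:
   stock supplier
3    166  Soylent
8    205   Globex
2    226   Globex
7    296     Acme
5    417  Initech
9    417    Umbra
filter rows where supplier in ['Globex', 'Soylent', 'Acme', 'Umbra']:
   stock supplier
3    166  Soylent
8    205   Globex
2    226   Globex
7    296     Acme
9    417    Umbra
Then the mean of column 'stock': 262.0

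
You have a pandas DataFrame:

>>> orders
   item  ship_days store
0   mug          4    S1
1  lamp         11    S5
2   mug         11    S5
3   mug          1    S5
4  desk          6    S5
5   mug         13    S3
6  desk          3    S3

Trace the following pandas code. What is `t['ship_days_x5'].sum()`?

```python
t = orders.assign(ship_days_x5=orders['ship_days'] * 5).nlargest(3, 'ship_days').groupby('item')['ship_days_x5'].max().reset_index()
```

120

add column ship_days_x5 = orders['ship_days'] * 5:
   item  ship_days store  ship_days_x5
0   mug          4    S1            20
1  lamp         11    S5            55
2   mug         11    S5            55
3   mug          1    S5             5
4  desk          6    S5            30
5   mug         13    S3            65
6  desk          3    S3            15
take 3 rows with largest ship_days:
   item  ship_days store  ship_days_x5
5   mug         13    S3            65
1  lamp         11    S5            55
2   mug         11    S5            55
group by item, max of ship_days_x5:
item
lamp    55
mug     65
Name: ship_days_x5, dtype: int64
reset_index():
   item  ship_days_x5
0  lamp            55
1   mug            65
Hence 120.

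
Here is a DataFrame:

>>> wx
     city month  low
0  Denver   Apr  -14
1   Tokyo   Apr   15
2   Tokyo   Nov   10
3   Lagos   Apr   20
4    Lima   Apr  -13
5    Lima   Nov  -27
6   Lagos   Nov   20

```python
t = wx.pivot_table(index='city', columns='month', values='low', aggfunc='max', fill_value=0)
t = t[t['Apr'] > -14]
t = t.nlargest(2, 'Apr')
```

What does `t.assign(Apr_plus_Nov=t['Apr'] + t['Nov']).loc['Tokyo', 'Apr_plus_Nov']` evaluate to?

25

pivot: rows=city, cols=month, max(low):
month   Apr  Nov
city            
Denver  -14    0
Lagos    20   20
Lima    -13  -27
Tokyo    15   10
filter rows where Apr > -14:
month  Apr  Nov
city           
Lagos   20   20
Lima   -13  -27
Tokyo   15   10
take 2 rows with largest Apr:
month  Apr  Nov
city           
Lagos   20   20
Tokyo   15   10
add column Apr_plus_Nov = t['Apr'] + t['Nov']:
month  Apr  Nov  Apr_plus_Nov
city                         
Lagos   20   20            40
Tokyo   15   10            25
So loc['Tokyo', 'Apr_plus_Nov'] = 25.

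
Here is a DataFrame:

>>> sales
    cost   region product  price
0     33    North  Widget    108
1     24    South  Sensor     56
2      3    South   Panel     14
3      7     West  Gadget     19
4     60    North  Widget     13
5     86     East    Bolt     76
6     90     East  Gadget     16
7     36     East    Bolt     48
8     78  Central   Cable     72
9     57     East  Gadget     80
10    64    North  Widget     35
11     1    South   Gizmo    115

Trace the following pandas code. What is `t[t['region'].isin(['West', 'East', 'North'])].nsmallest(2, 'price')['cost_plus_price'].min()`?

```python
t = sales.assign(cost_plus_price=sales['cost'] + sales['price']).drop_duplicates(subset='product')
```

26

add column cost_plus_price = sales['cost'] + sales['price']:
    cost   region product  price  cost_plus_price
0     33    North  Widget    108              141
1     24    South  Sensor     56               80
2      3    South   Panel     14               17
3      7     West  Gadget     19               26
4     60    North  Widget     13               73
5     86     East    Bolt     76              162
6     90     East  Gadget     16              106
7     36     East    Bolt     48               84
8     78  Central   Cable     72              150
9     57     East  Gadget     80              137
10    64    North  Widget     35               99
11     1    South   Gizmo    115              116
drop duplicate product (keep=first):
    cost   region product  price  cost_plus_price
0     33    North  Widget    108              141
1     24    South  Sensor     56               80
2      3    South   Panel     14               17
3      7     West  Gadget     19               26
5     86     East    Bolt     76              162
8     78  Central   Cable     72              150
11     1    South   Gizmo    115              116
filter rows where region in ['West', 'East', 'North']:
   cost region product  price  cost_plus_price
0    33  North  Widget    108              141
3     7   West  Gadget     19               26
5    86   East    Bolt     76              162
take 2 rows with smallest price:
   cost region product  price  cost_plus_price
3     7   West  Gadget     19               26
5    86   East    Bolt     76              162
Taking the min of column 'cost_plus_price' gives 26.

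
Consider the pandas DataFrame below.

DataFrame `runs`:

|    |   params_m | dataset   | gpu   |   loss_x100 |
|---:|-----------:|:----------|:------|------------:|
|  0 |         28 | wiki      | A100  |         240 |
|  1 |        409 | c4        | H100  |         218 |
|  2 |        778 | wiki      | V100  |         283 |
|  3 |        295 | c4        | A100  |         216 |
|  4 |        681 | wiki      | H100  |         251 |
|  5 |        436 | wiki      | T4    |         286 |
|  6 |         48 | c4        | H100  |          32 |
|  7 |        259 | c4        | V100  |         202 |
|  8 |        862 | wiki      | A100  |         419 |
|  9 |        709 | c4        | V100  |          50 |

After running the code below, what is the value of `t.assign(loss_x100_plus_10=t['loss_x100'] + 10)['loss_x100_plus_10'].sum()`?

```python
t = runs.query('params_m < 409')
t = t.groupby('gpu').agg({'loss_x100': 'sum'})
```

filter rows where params_m < 409:
   params_m dataset   gpu  loss_x100
0        28    wiki  A100        240
3       295      c4  A100        216
6        48      c4  H100         32
7       259      c4  V100        202
group by gpu, sum of loss_x100:
      loss_x100
gpu            
A100        456
H100         32
V100        202
add column loss_x100_plus_10 = t['loss_x100'] + 10:
      loss_x100  loss_x100_plus_10
gpu                               
A100        456                466
H100         32                 42
V100        202                212
Finally, sum of column 'loss_x100_plus_10' = 720.

720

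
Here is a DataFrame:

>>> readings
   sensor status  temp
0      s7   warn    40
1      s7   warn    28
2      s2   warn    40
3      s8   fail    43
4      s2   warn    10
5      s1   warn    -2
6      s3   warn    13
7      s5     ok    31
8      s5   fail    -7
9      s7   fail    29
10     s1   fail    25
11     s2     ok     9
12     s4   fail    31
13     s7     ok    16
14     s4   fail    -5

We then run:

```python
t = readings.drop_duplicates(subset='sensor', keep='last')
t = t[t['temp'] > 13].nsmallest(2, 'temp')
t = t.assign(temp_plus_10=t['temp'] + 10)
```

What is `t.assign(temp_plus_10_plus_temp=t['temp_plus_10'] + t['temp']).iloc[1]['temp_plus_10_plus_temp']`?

60

drop duplicate sensor (keep=last):
   sensor status  temp
3      s8   fail    43
6      s3   warn    13
8      s5   fail    -7
10     s1   fail    25
11     s2     ok     9
13     s7     ok    16
14     s4   fail    -5
filter rows where temp > 13:
   sensor status  temp
3      s8   fail    43
10     s1   fail    25
13     s7     ok    16
take 2 rows with smallest temp:
   sensor status  temp
13     s7     ok    16
10     s1   fail    25
add column temp_plus_10 = t['temp'] + 10:
   sensor status  temp  temp_plus_10
13     s7     ok    16            26
10     s1   fail    25            35
add column temp_plus_10_plus_temp = t['temp_plus_10'] + t['temp']:
   sensor status  temp  temp_plus_10  temp_plus_10_plus_temp
13     s7     ok    16            26                      42
10     s1   fail    25            35                      60
Then the value at position 1, column 'temp_plus_10_plus_temp': 60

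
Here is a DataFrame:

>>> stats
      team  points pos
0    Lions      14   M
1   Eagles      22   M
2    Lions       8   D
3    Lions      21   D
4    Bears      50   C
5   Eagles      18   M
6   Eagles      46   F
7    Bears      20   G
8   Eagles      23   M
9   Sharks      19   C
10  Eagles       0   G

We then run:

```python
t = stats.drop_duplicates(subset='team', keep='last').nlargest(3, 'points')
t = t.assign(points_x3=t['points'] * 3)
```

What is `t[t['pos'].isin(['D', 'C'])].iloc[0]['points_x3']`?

63

drop duplicate team (keep=last):
      team  points pos
3    Lions      21   D
7    Bears      20   G
9   Sharks      19   C
10  Eagles       0   G
take 3 rows with largest points:
     team  points pos
3   Lions      21   D
7   Bears      20   G
9  Sharks      19   C
add column points_x3 = t['points'] * 3:
     team  points pos  points_x3
3   Lions      21   D         63
7   Bears      20   G         60
9  Sharks      19   C         57
filter rows where pos in ['D', 'C']:
     team  points pos  points_x3
3   Lions      21   D         63
9  Sharks      19   C         57
Hence 63.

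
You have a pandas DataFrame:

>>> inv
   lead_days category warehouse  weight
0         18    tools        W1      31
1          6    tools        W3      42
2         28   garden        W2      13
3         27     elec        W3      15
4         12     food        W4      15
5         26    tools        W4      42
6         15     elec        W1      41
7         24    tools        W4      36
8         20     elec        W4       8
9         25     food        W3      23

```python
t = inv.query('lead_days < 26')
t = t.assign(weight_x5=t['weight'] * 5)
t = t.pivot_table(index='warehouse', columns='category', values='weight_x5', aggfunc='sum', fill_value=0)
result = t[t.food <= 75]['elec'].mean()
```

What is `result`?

filter rows where lead_days < 26:
   lead_days category warehouse  weight
0         18    tools        W1      31
1          6    tools        W3      42
4         12     food        W4      15
6         15     elec        W1      41
7         24    tools        W4      36
8         20     elec        W4       8
9         25     food        W3      23
add column weight_x5 = t['weight'] * 5:
   lead_days category warehouse  weight  weight_x5
0         18    tools        W1      31        155
1          6    tools        W3      42        210
4         12     food        W4      15         75
6         15     elec        W1      41        205
7         24    tools        W4      36        180
8         20     elec        W4       8         40
9         25     food        W3      23        115
pivot: rows=warehouse, cols=category, sum(weight_x5):
category   elec  food  tools
warehouse                   
W1          205     0    155
W3            0   115    210
W4           40    75    180
filter rows where food <= 75:
category   elec  food  tools
warehouse                   
W1          205     0    155
W4           40    75    180
Then the mean of column 'elec': 122.5

122.5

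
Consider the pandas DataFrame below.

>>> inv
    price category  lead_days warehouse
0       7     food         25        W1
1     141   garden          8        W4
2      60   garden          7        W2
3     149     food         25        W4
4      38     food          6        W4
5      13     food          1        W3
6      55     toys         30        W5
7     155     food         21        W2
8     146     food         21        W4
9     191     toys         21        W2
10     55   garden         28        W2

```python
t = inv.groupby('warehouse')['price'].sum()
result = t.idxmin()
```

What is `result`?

W1

group by warehouse, sum of price:
warehouse
W1      7
W2    461
W3     13
W4    474
W5     55
Name: price, dtype: int64
The label with the smallest value is W1.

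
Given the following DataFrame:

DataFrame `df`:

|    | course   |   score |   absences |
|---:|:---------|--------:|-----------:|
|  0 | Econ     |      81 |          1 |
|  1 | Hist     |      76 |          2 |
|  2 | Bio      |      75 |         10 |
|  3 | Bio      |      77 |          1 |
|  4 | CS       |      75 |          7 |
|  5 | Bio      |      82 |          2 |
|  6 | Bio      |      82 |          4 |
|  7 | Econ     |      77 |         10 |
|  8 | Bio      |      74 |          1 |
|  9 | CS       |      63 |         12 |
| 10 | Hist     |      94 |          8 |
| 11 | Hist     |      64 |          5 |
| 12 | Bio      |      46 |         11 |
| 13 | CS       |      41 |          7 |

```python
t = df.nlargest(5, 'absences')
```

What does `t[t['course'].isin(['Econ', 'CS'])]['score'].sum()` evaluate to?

take 5 rows with largest absences:
   course  score  absences
9      CS     63        12
12    Bio     46        11
2     Bio     75        10
7    Econ     77        10
10   Hist     94         8
filter rows where course in ['Econ', 'CS']:
  course  score  absences
9     CS     63        12
7   Econ     77        10
Taking the sum of column 'score' gives 140.

140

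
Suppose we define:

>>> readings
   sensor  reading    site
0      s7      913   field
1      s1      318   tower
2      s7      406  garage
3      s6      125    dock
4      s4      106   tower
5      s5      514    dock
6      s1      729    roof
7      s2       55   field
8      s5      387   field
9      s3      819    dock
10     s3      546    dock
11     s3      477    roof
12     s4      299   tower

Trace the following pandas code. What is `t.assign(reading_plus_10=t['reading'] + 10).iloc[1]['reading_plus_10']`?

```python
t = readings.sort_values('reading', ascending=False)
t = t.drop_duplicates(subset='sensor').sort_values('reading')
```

sort by reading descending:
   sensor  reading    site
0      s7      913   field
9      s3      819    dock
6      s1      729    roof
10     s3      546    dock
5      s5      514    dock
11     s3      477    roof
2      s7      406  garage
8      s5      387   field
1      s1      318   tower
12     s4      299   tower
3      s6      125    dock
4      s4      106   tower
7      s2       55   field
drop duplicate sensor (keep=first):
   sensor  reading   site
0      s7      913  field
9      s3      819   dock
6      s1      729   roof
5      s5      514   dock
12     s4      299  tower
3      s6      125   dock
7      s2       55  field
sort by reading:
   sensor  reading   site
7      s2       55  field
3      s6      125   dock
12     s4      299  tower
5      s5      514   dock
6      s1      729   roof
9      s3      819   dock
0      s7      913  field
add column reading_plus_10 = t['reading'] + 10:
   sensor  reading   site  reading_plus_10
7      s2       55  field               65
3      s6      125   dock              135
12     s4      299  tower              309
5      s5      514   dock              524
6      s1      729   roof              739
9      s3      819   dock              829
0      s7      913  field              923
Reading off the value at position 1, column 'reading_plus_10', we get 135.

135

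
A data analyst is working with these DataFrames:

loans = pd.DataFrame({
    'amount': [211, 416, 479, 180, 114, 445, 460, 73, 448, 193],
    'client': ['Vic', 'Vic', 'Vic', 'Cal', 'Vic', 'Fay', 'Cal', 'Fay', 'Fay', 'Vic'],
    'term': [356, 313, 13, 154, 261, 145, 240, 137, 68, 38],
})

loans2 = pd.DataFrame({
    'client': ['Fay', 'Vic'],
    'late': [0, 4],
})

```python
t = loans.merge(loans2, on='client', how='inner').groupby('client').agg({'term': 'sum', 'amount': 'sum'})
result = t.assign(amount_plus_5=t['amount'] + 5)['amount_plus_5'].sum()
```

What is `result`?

2389

merge on 'client' (how='inner') → 8 rows:
   amount client  term  late
0     211    Vic   356     4
1     416    Vic   313     4
2     479    Vic    13     4
3     114    Vic   261     4
4     445    Fay   145     0
5      73    Fay   137     0
6     448    Fay    68     0
7     193    Vic    38     4
group by client: sum(term), sum(amount):
        term  amount
client              
Fay      350     966
Vic      981    1413
add column amount_plus_5 = t['amount'] + 5:
        term  amount  amount_plus_5
client                             
Fay      350     966            971
Vic      981    1413           1418
Then the sum of column 'amount_plus_5': 2389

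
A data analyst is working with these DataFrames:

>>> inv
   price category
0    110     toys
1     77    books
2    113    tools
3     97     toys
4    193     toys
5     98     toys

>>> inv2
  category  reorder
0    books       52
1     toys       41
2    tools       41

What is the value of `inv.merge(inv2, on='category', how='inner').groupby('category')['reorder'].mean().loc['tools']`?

merge on 'category' (how='inner') → 6 rows:
   price category  reorder
0    110     toys       41
1     77    books       52
2    113    tools       41
3     97     toys       41
4    193     toys       41
5     98     toys       41
group by category, mean of reorder:
category
books    52.0
tools    41.0
toys     41.0
Name: reorder, dtype: float64
value at index 'tools' → 41.0

41.0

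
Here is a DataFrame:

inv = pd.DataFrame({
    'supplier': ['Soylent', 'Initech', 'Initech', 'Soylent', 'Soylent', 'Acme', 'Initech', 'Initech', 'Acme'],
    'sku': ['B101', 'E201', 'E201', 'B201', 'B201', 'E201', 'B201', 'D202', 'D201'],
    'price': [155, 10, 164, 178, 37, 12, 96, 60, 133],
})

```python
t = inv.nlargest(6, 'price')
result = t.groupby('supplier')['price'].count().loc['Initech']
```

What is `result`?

take 6 rows with largest price:
  supplier   sku  price
3  Soylent  B201    178
2  Initech  E201    164
0  Soylent  B101    155
8     Acme  D201    133
6  Initech  B201     96
7  Initech  D202     60
group by supplier, count of price:
supplier
Acme       1
Initech    3
Soylent    2
Name: price, dtype: int64

3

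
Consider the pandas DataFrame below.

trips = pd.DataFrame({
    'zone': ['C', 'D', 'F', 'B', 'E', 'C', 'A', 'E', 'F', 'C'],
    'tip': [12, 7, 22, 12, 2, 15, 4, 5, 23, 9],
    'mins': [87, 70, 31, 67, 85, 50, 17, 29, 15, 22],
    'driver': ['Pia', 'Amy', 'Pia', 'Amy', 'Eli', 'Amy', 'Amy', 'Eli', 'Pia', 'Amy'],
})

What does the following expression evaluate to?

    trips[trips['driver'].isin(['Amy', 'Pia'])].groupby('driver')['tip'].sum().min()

47

filter rows where driver in ['Amy', 'Pia']:
  zone  tip  mins driver
0    C   12    87    Pia
1    D    7    70    Amy
2    F   22    31    Pia
3    B   12    67    Amy
5    C   15    50    Amy
6    A    4    17    Amy
8    F   23    15    Pia
9    C    9    22    Amy
group by driver, sum of tip:
driver
Amy    47
Pia    57
Name: tip, dtype: int64
Hence 47.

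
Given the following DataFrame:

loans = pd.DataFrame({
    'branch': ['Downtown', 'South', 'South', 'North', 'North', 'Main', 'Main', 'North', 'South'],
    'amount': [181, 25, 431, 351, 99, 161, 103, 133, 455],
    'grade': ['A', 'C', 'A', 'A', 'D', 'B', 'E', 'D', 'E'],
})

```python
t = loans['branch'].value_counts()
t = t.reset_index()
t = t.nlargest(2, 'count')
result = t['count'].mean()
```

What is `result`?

value_counts of branch:
branch
South       3
North       3
Main        2
Downtown    1
Name: count, dtype: int64
reset_index():
     branch  count
0     South      3
1     North      3
2      Main      2
3  Downtown      1
take 2 rows with largest count:
  branch  count
0  South      3
1  North      3
Reading off the mean of column 'count', we get 3.0.

3.0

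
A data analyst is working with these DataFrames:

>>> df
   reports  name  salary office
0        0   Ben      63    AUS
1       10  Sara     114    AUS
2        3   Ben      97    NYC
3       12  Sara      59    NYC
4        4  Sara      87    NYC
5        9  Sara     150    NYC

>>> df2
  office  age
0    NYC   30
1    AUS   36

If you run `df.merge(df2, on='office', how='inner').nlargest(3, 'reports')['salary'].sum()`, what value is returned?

merge on 'office' (how='inner') → 6 rows:
   reports  name  salary office  age
0        0   Ben      63    AUS   36
1       10  Sara     114    AUS   36
2        3   Ben      97    NYC   30
3       12  Sara      59    NYC   30
4        4  Sara      87    NYC   30
5        9  Sara     150    NYC   30
take 3 rows with largest reports:
   reports  name  salary office  age
3       12  Sara      59    NYC   30
1       10  Sara     114    AUS   36
5        9  Sara     150    NYC   30

323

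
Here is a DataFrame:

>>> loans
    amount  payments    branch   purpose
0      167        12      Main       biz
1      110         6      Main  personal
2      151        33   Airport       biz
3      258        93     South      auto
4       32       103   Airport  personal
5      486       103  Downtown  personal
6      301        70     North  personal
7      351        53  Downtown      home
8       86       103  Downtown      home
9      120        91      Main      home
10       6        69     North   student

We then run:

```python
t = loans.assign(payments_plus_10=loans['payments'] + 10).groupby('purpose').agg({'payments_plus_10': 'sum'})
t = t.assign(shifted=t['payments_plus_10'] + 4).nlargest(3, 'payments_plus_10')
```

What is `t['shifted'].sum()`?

add column payments_plus_10 = loans['payments'] + 10:
    amount  payments    branch   purpose  payments_plus_10
0      167        12      Main       biz                22
1      110         6      Main  personal                16
2      151        33   Airport       biz                43
3      258        93     South      auto               103
4       32       103   Airport  personal               113
5      486       103  Downtown  personal               113
6      301        70     North  personal                80
7      351        53  Downtown      home                63
8       86       103  Downtown      home               113
9      120        91      Main      home               101
10       6        69     North   student                79
group by purpose, sum of payments_plus_10:
          payments_plus_10
purpose                   
auto                   103
biz                     65
home                   277
personal               322
student                 79
add column shifted = t['payments_plus_10'] + 4:
          payments_plus_10  shifted
purpose                            
auto                   103      107
biz                     65       69
home                   277      281
personal               322      326
student                 79       83
take 3 rows with largest payments_plus_10:
          payments_plus_10  shifted
purpose                            
personal               322      326
home                   277      281
auto                   103      107
Hence 714.

714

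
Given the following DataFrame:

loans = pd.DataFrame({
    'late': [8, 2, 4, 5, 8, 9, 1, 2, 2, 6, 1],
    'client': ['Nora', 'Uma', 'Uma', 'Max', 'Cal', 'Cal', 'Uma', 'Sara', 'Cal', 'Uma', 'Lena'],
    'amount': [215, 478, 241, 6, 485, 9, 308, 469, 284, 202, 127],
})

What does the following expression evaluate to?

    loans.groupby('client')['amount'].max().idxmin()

Max

group by client, max of amount:
client
Cal     485
Lena    127
Max       6
Nora    215
Sara    469
Uma     478
Name: amount, dtype: int64
Hence Max.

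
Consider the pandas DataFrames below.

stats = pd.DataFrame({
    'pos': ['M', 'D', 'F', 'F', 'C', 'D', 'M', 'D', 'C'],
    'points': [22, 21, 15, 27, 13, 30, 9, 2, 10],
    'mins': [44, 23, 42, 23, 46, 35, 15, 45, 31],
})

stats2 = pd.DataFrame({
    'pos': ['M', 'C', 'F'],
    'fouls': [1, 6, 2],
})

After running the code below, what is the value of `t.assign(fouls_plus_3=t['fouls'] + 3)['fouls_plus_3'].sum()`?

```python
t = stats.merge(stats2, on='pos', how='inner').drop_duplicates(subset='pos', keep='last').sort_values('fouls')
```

merge on 'pos' (how='inner') → 6 rows:
  pos  points  mins  fouls
0   M      22    44      1
1   F      15    42      2
2   F      27    23      2
3   C      13    46      6
4   M       9    15      1
5   C      10    31      6
drop duplicate pos (keep=last):
  pos  points  mins  fouls
2   F      27    23      2
4   M       9    15      1
5   C      10    31      6
sort by fouls:
  pos  points  mins  fouls
4   M       9    15      1
2   F      27    23      2
5   C      10    31      6
add column fouls_plus_3 = t['fouls'] + 3:
  pos  points  mins  fouls  fouls_plus_3
4   M       9    15      1             4
2   F      27    23      2             5
5   C      10    31      6             9
Then the sum of column 'fouls_plus_3': 18

18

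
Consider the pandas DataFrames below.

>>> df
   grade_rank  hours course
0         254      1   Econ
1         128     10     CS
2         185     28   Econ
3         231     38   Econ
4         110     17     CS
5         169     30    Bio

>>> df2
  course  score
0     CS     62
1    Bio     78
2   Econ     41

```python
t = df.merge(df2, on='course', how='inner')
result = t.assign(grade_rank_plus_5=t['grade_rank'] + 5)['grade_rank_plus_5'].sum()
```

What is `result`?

1107

merge on 'course' (how='inner') → 6 rows:
   grade_rank  hours course  score
0         254      1   Econ     41
1         128     10     CS     62
2         185     28   Econ     41
3         231     38   Econ     41
4         110     17     CS     62
5         169     30    Bio     78
add column grade_rank_plus_5 = t['grade_rank'] + 5:
   grade_rank  hours course  score  grade_rank_plus_5
0         254      1   Econ     41                259
1         128     10     CS     62                133
2         185     28   Econ     41                190
3         231     38   Econ     41                236
4         110     17     CS     62                115
5         169     30    Bio     78                174
sum of column 'grade_rank_plus_5' → 1107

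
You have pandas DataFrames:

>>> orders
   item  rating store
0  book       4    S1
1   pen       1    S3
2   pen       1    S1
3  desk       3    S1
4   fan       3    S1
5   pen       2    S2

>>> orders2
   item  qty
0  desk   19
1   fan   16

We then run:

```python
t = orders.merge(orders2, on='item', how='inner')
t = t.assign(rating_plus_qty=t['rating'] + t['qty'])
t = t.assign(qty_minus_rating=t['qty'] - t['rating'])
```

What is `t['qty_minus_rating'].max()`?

merge on 'item' (how='inner') → 2 rows:
   item  rating store  qty
0  desk       3    S1   19
1   fan       3    S1   16
add column rating_plus_qty = t['rating'] + t['qty']:
   item  rating store  qty  rating_plus_qty
0  desk       3    S1   19               22
1   fan       3    S1   16               19
add column qty_minus_rating = t['qty'] - t['rating']:
   item  rating store  qty  rating_plus_qty  qty_minus_rating
0  desk       3    S1   19               22                16
1   fan       3    S1   16               19                13

16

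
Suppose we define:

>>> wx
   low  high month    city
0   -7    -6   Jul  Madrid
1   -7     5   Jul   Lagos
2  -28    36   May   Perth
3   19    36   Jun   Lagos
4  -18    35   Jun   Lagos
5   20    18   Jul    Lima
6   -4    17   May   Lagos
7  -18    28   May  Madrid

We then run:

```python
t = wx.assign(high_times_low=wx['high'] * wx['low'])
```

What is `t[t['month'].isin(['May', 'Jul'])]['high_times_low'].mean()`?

-202.166666667

add column high_times_low = wx['high'] * wx['low']:
   low  high month    city  high_times_low
0   -7    -6   Jul  Madrid              42
1   -7     5   Jul   Lagos             -35
2  -28    36   May   Perth           -1008
3   19    36   Jun   Lagos             684
4  -18    35   Jun   Lagos            -630
5   20    18   Jul    Lima             360
6   -4    17   May   Lagos             -68
7  -18    28   May  Madrid            -504
filter rows where month in ['May', 'Jul']:
   low  high month    city  high_times_low
0   -7    -6   Jul  Madrid              42
1   -7     5   Jul   Lagos             -35
2  -28    36   May   Perth           -1008
5   20    18   Jul    Lima             360
6   -4    17   May   Lagos             -68
7  -18    28   May  Madrid            -504
Taking the mean of column 'high_times_low' gives -202.166666667.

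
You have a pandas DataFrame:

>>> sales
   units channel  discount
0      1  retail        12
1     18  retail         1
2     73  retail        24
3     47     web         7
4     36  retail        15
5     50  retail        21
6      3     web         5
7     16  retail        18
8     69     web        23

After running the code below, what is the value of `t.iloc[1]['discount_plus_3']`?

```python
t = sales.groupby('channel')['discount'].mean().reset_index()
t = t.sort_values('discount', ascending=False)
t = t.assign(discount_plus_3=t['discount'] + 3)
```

group by channel, mean of discount:
channel
retail    15.166667
web       11.666667
Name: discount, dtype: float64
reset_index():
  channel   discount
0  retail  15.166667
1     web  11.666667
sort by discount descending:
  channel   discount
0  retail  15.166667
1     web  11.666667
add column discount_plus_3 = t['discount'] + 3:
  channel   discount  discount_plus_3
0  retail  15.166667        18.166667
1     web  11.666667        14.666667
value at position 1, column 'discount_plus_3' → 14.6666666667

14.6666666667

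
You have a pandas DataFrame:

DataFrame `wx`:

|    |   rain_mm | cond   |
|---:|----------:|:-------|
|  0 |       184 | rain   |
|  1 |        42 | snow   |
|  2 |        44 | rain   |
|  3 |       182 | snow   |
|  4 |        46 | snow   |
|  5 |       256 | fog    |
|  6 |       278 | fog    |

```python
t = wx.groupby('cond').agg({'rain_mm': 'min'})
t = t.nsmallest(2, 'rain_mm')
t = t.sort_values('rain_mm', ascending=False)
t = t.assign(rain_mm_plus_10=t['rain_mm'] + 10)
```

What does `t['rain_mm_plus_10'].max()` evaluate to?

group by cond, min of rain_mm:
      rain_mm
cond         
fog       256
rain       44
snow       42
take 2 rows with smallest rain_mm:
      rain_mm
cond         
snow       42
rain       44
sort by rain_mm descending:
      rain_mm
cond         
rain       44
snow       42
add column rain_mm_plus_10 = t['rain_mm'] + 10:
      rain_mm  rain_mm_plus_10
cond                          
rain       44               54
snow       42               52
Taking the max of column 'rain_mm_plus_10' gives 54.

54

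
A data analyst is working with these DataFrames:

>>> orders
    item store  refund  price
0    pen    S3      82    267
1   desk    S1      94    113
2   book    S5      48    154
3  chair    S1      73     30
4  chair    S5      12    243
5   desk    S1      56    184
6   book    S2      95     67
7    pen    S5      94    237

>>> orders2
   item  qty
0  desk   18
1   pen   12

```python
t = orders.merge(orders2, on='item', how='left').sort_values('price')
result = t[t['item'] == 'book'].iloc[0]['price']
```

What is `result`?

67

merge on 'item' (how='left') → 8 rows:
    item store  refund  price   qty
0    pen    S3      82    267  12.0
1   desk    S1      94    113  18.0
2   book    S5      48    154   NaN
3  chair    S1      73     30   NaN
4  chair    S5      12    243   NaN
5   desk    S1      56    184  18.0
6   book    S2      95     67   NaN
7    pen    S5      94    237  12.0
sort by price:
    item store  refund  price   qty
3  chair    S1      73     30   NaN
6   book    S2      95     67   NaN
1   desk    S1      94    113  18.0
2   book    S5      48    154   NaN
5   desk    S1      56    184  18.0
7    pen    S5      94    237  12.0
4  chair    S5      12    243   NaN
0    pen    S3      82    267  12.0
filter rows where item == 'book':
   item store  refund  price  qty
6  book    S2      95     67  NaN
2  book    S5      48    154  NaN
Finally, value at position 0, column 'price' = 67.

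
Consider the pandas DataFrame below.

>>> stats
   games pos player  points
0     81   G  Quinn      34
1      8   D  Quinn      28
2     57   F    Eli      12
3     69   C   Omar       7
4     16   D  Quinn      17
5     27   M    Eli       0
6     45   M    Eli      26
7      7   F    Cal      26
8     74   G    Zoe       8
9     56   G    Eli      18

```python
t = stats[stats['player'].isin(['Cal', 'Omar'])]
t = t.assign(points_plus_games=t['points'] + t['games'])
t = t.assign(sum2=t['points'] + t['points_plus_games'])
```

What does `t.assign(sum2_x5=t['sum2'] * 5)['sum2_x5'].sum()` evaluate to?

710

filter rows where player in ['Cal', 'Omar']:
   games pos player  points
3     69   C   Omar       7
7      7   F    Cal      26
add column points_plus_games = t['points'] + t['games']:
   games pos player  points  points_plus_games
3     69   C   Omar       7                 76
7      7   F    Cal      26                 33
add column sum2 = t['points'] + t['points_plus_games']:
   games pos player  points  points_plus_games  sum2
3     69   C   Omar       7                 76    83
7      7   F    Cal      26                 33    59
add column sum2_x5 = t['sum2'] * 5:
   games pos player  points  points_plus_games  sum2  sum2_x5
3     69   C   Omar       7                 76    83      415
7      7   F    Cal      26                 33    59      295
Then the sum of column 'sum2_x5': 710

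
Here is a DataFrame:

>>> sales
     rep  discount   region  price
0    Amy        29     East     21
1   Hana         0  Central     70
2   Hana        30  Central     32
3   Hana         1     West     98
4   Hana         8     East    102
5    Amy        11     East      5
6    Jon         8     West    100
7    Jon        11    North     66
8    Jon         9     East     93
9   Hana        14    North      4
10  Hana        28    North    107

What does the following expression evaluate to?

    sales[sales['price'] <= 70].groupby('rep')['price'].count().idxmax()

filter rows where price <= 70:
    rep  discount   region  price
0   Amy        29     East     21
1  Hana         0  Central     70
2  Hana        30  Central     32
5   Amy        11     East      5
7   Jon        11    North     66
9  Hana        14    North      4
group by rep, count of price:
rep
Amy     2
Hana    3
Jon     1
Name: price, dtype: int64
So idxmax() = Hana.

Hana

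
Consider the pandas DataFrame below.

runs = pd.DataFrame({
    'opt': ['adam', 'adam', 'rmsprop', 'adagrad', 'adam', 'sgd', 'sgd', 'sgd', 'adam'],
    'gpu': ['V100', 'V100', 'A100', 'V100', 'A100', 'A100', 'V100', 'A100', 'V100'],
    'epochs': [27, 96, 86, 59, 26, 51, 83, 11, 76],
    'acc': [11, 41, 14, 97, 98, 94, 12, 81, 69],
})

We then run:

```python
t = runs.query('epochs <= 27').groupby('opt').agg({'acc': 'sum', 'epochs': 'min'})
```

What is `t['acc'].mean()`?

95.0

filter rows where epochs <= 27:
    opt   gpu  epochs  acc
0  adam  V100      27   11
4  adam  A100      26   98
7   sgd  A100      11   81
group by opt: sum(acc), min(epochs):
      acc  epochs
opt              
adam  109      26
sgd    81      11
The mean of column 'acc' is 95.0.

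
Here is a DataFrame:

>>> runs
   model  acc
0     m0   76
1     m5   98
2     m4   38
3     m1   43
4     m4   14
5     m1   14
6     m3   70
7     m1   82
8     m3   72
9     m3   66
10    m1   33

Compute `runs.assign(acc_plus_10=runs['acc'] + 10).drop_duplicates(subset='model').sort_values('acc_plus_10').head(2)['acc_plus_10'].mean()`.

50.5

add column acc_plus_10 = runs['acc'] + 10:
   model  acc  acc_plus_10
0     m0   76           86
1     m5   98          108
2     m4   38           48
3     m1   43           53
4     m4   14           24
5     m1   14           24
6     m3   70           80
7     m1   82           92
8     m3   72           82
9     m3   66           76
10    m1   33           43
drop duplicate model (keep=first):
  model  acc  acc_plus_10
0    m0   76           86
1    m5   98          108
2    m4   38           48
3    m1   43           53
6    m3   70           80
sort by acc_plus_10:
  model  acc  acc_plus_10
2    m4   38           48
3    m1   43           53
6    m3   70           80
0    m0   76           86
1    m5   98          108
take first 2 rows:
  model  acc  acc_plus_10
2    m4   38           48
3    m1   43           53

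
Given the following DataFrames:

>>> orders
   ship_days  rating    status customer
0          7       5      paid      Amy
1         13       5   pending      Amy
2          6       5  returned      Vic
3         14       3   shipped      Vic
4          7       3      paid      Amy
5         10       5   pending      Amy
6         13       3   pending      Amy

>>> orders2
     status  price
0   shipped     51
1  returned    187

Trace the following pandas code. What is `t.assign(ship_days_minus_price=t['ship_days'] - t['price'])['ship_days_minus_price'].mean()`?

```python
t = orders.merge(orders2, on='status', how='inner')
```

-109.0

merge on 'status' (how='inner') → 2 rows:
   ship_days  rating    status customer  price
0          6       5  returned      Vic    187
1         14       3   shipped      Vic     51
add column ship_days_minus_price = t['ship_days'] - t['price']:
   ship_days  rating    status customer  price  ship_days_minus_price
0          6       5  returned      Vic    187                   -181
1         14       3   shipped      Vic     51                    -37
Then the mean of column 'ship_days_minus_price': -109.0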